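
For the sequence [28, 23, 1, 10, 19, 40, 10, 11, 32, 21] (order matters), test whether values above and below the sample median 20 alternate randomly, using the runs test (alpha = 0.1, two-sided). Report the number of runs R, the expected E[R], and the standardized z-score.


Step 1: Compute median = 20; label A = above, B = below.
Labels in order: AABBBABBAA  (n_A = 5, n_B = 5)
Step 2: Count runs R = 5.
Step 3: Under H0 (random ordering), E[R] = 2*n_A*n_B/(n_A+n_B) + 1 = 2*5*5/10 + 1 = 6.0000.
        Var[R] = 2*n_A*n_B*(2*n_A*n_B - n_A - n_B) / ((n_A+n_B)^2 * (n_A+n_B-1)) = 2000/900 = 2.2222.
        SD[R] = 1.4907.
Step 4: Continuity-corrected z = (R + 0.5 - E[R]) / SD[R] = (5 + 0.5 - 6.0000) / 1.4907 = -0.3354.
Step 5: Two-sided p-value via normal approximation = 2*(1 - Phi(|z|)) = 0.737316.
Step 6: alpha = 0.1. fail to reject H0.

R = 5, z = -0.3354, p = 0.737316, fail to reject H0.


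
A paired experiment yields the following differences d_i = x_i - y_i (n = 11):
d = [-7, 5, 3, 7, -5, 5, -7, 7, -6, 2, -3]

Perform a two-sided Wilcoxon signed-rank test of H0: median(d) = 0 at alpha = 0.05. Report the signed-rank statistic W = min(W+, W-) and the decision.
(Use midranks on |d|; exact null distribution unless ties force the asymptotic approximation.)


Step 1: Drop any zero differences (none here) and take |d_i|.
|d| = [7, 5, 3, 7, 5, 5, 7, 7, 6, 2, 3]
Step 2: Midrank |d_i| (ties get averaged ranks).
ranks: |7|->9.5, |5|->5, |3|->2.5, |7|->9.5, |5|->5, |5|->5, |7|->9.5, |7|->9.5, |6|->7, |2|->1, |3|->2.5
Step 3: Attach original signs; sum ranks with positive sign and with negative sign.
W+ = 5 + 2.5 + 9.5 + 5 + 9.5 + 1 = 32.5
W- = 9.5 + 5 + 9.5 + 7 + 2.5 = 33.5
(Check: W+ + W- = 66 should equal n(n+1)/2 = 66.)
Step 4: Test statistic W = min(W+, W-) = 32.5.
Step 5: Ties in |d|, so use the tie-corrected normal approximation.
        E[W] = n(n+1)/4 = 11*12/4 = 33.
        Tie groups: |d|=3 (t=2), |d|=5 (t=3), |d|=7 (t=4); sum(t^3 - t) = 90.
        Var[W] = n(n+1)(2n+1)/24 - sum(t^3-t)/48 = 3036/24 - 90/48 = 124.625.
        z = (W - E[W]) / sqrt(Var[W]) = (32.5 - 33) / 11.1636 = -0.0448.
        Two-sided p = 2*Phi(z) = 0.964276.
Step 6: alpha = 0.05. fail to reject H0.

W+ = 32.5, W- = 33.5, W = min = 32.5, p = 0.964276, fail to reject H0.


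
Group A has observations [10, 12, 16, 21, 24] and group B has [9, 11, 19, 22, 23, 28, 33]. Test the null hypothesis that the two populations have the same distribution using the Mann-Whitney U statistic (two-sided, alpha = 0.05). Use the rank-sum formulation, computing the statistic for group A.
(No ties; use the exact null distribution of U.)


Step 1: Combine and sort all 12 observations; assign midranks.
sorted (value, group): (9,Y), (10,X), (11,Y), (12,X), (16,X), (19,Y), (21,X), (22,Y), (23,Y), (24,X), (28,Y), (33,Y)
ranks: 9->1, 10->2, 11->3, 12->4, 16->5, 19->6, 21->7, 22->8, 23->9, 24->10, 28->11, 33->12
Step 2: Rank sum for X: R1 = 2 + 4 + 5 + 7 + 10 = 28.
Step 3: U_X = R1 - n1(n1+1)/2 = 28 - 5*6/2 = 28 - 15 = 13.
       U_Y = n1*n2 - U_X = 35 - 13 = 22.
Step 4: No ties, so the exact null distribution of U (based on enumerating the C(12,5) = 792 equally likely rank assignments) gives the two-sided p-value.
Step 5: p-value = 0.530303; compare to alpha = 0.05. fail to reject H0.

U_X = 13, p = 0.530303, fail to reject H0 at alpha = 0.05.


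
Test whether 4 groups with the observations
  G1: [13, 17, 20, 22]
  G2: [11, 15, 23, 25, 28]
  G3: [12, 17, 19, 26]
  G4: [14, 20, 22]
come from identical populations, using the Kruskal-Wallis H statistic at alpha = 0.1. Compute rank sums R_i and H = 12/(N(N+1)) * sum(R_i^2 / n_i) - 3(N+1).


Step 1: Combine all N = 16 observations and assign midranks.
sorted (value, group, rank): (11,G2,1), (12,G3,2), (13,G1,3), (14,G4,4), (15,G2,5), (17,G1,6.5), (17,G3,6.5), (19,G3,8), (20,G1,9.5), (20,G4,9.5), (22,G1,11.5), (22,G4,11.5), (23,G2,13), (25,G2,14), (26,G3,15), (28,G2,16)
Step 2: Sum ranks within each group.
R_1 = 30.5 (n_1 = 4)
R_2 = 49 (n_2 = 5)
R_3 = 31.5 (n_3 = 4)
R_4 = 25 (n_4 = 3)
Step 3: H = 12/(N(N+1)) * sum(R_i^2/n_i) - 3(N+1)
     = 12/(16*17) * (30.5^2/4 + 49^2/5 + 31.5^2/4 + 25^2/3) - 3*17
     = 0.044118 * 1169.16 - 51
     = 0.580515.
Step 4: Ties present; correction factor C = 1 - 18/(16^3 - 16) = 0.995588. Corrected H = 0.580515 / 0.995588 = 0.583087.
Step 5: Under H0, H ~ chi^2(3); p-value = 0.900293.
Step 6: alpha = 0.1. fail to reject H0.

H = 0.5831, df = 3, p = 0.900293, fail to reject H0.


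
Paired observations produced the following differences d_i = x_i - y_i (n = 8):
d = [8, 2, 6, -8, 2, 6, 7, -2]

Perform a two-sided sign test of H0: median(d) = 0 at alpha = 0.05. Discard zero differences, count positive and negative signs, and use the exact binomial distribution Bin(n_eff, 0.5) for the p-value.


Step 1: Discard zero differences. Original n = 8; n_eff = number of nonzero differences = 8.
Nonzero differences (with sign): +8, +2, +6, -8, +2, +6, +7, -2
Step 2: Count signs: positive = 6, negative = 2.
Step 3: Under H0: P(positive) = 0.5, so the number of positives S ~ Bin(8, 0.5).
Step 4: Two-sided exact p-value = sum of Bin(8,0.5) probabilities at or below the observed probability = 0.289062.
Step 5: alpha = 0.05. fail to reject H0.

n_eff = 8, pos = 6, neg = 2, p = 0.289062, fail to reject H0.


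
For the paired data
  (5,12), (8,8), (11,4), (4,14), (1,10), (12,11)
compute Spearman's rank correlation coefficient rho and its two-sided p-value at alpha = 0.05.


Step 1: Rank x and y separately (midranks; no ties here).
rank(x): 5->3, 8->4, 11->5, 4->2, 1->1, 12->6
rank(y): 12->5, 8->2, 4->1, 14->6, 10->3, 11->4
Step 2: d_i = R_x(i) - R_y(i); compute d_i^2.
  (3-5)^2=4, (4-2)^2=4, (5-1)^2=16, (2-6)^2=16, (1-3)^2=4, (6-4)^2=4
sum(d^2) = 48.
Step 3: rho = 1 - 6*48 / (6*(6^2 - 1)) = 1 - 288/210 = -0.371429.
Step 4: Under H0, t = rho * sqrt((n-2)/(1-rho^2)) = -0.8001 ~ t(4).
Step 5: Two-sided p-value from the t-distribution with 4 df = 0.468478.
Step 6: alpha = 0.05. fail to reject H0.

rho = -0.3714, p = 0.468478, fail to reject H0 at alpha = 0.05.


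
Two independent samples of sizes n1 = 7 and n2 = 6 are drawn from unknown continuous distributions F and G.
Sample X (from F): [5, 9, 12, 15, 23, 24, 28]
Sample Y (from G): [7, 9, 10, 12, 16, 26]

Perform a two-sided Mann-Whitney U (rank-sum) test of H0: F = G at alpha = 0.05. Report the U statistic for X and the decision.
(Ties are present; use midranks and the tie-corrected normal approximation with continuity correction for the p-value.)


Step 1: Combine and sort all 13 observations; assign midranks.
sorted (value, group): (5,X), (7,Y), (9,X), (9,Y), (10,Y), (12,X), (12,Y), (15,X), (16,Y), (23,X), (24,X), (26,Y), (28,X)
ranks: 5->1, 7->2, 9->3.5, 9->3.5, 10->5, 12->6.5, 12->6.5, 15->8, 16->9, 23->10, 24->11, 26->12, 28->13
Step 2: Rank sum for X: R1 = 1 + 3.5 + 6.5 + 8 + 10 + 11 + 13 = 53.
Step 3: U_X = R1 - n1(n1+1)/2 = 53 - 7*8/2 = 53 - 28 = 25.
       U_Y = n1*n2 - U_X = 42 - 25 = 17.
Step 4: Ties are present, so use the tie-corrected normal approximation (with continuity correction) for the p-value.
Step 5: p-value = 0.616104; compare to alpha = 0.05. fail to reject H0.

U_X = 25, p = 0.616104, fail to reject H0 at alpha = 0.05.


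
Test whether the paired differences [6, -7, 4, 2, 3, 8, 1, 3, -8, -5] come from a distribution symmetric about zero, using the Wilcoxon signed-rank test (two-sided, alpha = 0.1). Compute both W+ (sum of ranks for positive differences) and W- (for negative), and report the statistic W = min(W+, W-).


Step 1: Drop any zero differences (none here) and take |d_i|.
|d| = [6, 7, 4, 2, 3, 8, 1, 3, 8, 5]
Step 2: Midrank |d_i| (ties get averaged ranks).
ranks: |6|->7, |7|->8, |4|->5, |2|->2, |3|->3.5, |8|->9.5, |1|->1, |3|->3.5, |8|->9.5, |5|->6
Step 3: Attach original signs; sum ranks with positive sign and with negative sign.
W+ = 7 + 5 + 2 + 3.5 + 9.5 + 1 + 3.5 = 31.5
W- = 8 + 9.5 + 6 = 23.5
(Check: W+ + W- = 55 should equal n(n+1)/2 = 55.)
Step 4: Test statistic W = min(W+, W-) = 23.5.
Step 5: Ties in |d|, so use the tie-corrected normal approximation.
        E[W] = n(n+1)/4 = 10*11/4 = 27.5.
        Tie groups: |d|=3 (t=2), |d|=8 (t=2); sum(t^3 - t) = 12.
        Var[W] = n(n+1)(2n+1)/24 - sum(t^3-t)/48 = 2310/24 - 12/48 = 96.
        z = (W - E[W]) / sqrt(Var[W]) = (23.5 - 27.5) / 9.7980 = -0.4082.
        Two-sided p = 2*Phi(z) = 0.683091.
Step 6: alpha = 0.1. fail to reject H0.

W+ = 31.5, W- = 23.5, W = min = 23.5, p = 0.683091, fail to reject H0.


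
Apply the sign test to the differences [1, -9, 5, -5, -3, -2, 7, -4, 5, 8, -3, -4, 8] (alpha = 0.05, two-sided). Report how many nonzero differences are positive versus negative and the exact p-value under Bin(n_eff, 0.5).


Step 1: Discard zero differences. Original n = 13; n_eff = number of nonzero differences = 13.
Nonzero differences (with sign): +1, -9, +5, -5, -3, -2, +7, -4, +5, +8, -3, -4, +8
Step 2: Count signs: positive = 6, negative = 7.
Step 3: Under H0: P(positive) = 0.5, so the number of positives S ~ Bin(13, 0.5).
Step 4: Two-sided exact p-value = sum of Bin(13,0.5) probabilities at or below the observed probability = 1.000000.
Step 5: alpha = 0.05. fail to reject H0.

n_eff = 13, pos = 6, neg = 7, p = 1.000000, fail to reject H0.


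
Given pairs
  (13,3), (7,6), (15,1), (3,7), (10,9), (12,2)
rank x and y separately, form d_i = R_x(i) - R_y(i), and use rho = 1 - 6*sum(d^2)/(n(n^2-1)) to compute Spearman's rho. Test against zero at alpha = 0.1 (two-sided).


Step 1: Rank x and y separately (midranks; no ties here).
rank(x): 13->5, 7->2, 15->6, 3->1, 10->3, 12->4
rank(y): 3->3, 6->4, 1->1, 7->5, 9->6, 2->2
Step 2: d_i = R_x(i) - R_y(i); compute d_i^2.
  (5-3)^2=4, (2-4)^2=4, (6-1)^2=25, (1-5)^2=16, (3-6)^2=9, (4-2)^2=4
sum(d^2) = 62.
Step 3: rho = 1 - 6*62 / (6*(6^2 - 1)) = 1 - 372/210 = -0.771429.
Step 4: Under H0, t = rho * sqrt((n-2)/(1-rho^2)) = -2.4247 ~ t(4).
Step 5: Two-sided p-value from the t-distribution with 4 df = 0.072397.
Step 6: alpha = 0.1. reject H0.

rho = -0.7714, p = 0.072397, reject H0 at alpha = 0.1.


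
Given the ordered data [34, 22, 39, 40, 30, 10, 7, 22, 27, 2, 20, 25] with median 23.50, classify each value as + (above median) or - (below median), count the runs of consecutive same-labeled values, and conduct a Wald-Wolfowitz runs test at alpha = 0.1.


Step 1: Compute median = 23.50; label A = above, B = below.
Labels in order: ABAAABBBABBA  (n_A = 6, n_B = 6)
Step 2: Count runs R = 7.
Step 3: Under H0 (random ordering), E[R] = 2*n_A*n_B/(n_A+n_B) + 1 = 2*6*6/12 + 1 = 7.0000.
        Var[R] = 2*n_A*n_B*(2*n_A*n_B - n_A - n_B) / ((n_A+n_B)^2 * (n_A+n_B-1)) = 4320/1584 = 2.7273.
        SD[R] = 1.6514.
Step 4: R = E[R], so z = 0 with no continuity correction.
Step 5: Two-sided p-value via normal approximation = 2*(1 - Phi(|z|)) = 1.000000.
Step 6: alpha = 0.1. fail to reject H0.

R = 7, z = 0.0000, p = 1.000000, fail to reject H0.


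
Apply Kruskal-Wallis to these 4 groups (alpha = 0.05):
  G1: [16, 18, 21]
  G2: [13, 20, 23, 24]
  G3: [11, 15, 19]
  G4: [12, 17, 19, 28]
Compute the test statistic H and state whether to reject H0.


Step 1: Combine all N = 14 observations and assign midranks.
sorted (value, group, rank): (11,G3,1), (12,G4,2), (13,G2,3), (15,G3,4), (16,G1,5), (17,G4,6), (18,G1,7), (19,G3,8.5), (19,G4,8.5), (20,G2,10), (21,G1,11), (23,G2,12), (24,G2,13), (28,G4,14)
Step 2: Sum ranks within each group.
R_1 = 23 (n_1 = 3)
R_2 = 38 (n_2 = 4)
R_3 = 13.5 (n_3 = 3)
R_4 = 30.5 (n_4 = 4)
Step 3: H = 12/(N(N+1)) * sum(R_i^2/n_i) - 3(N+1)
     = 12/(14*15) * (23^2/3 + 38^2/4 + 13.5^2/3 + 30.5^2/4) - 3*15
     = 0.057143 * 830.646 - 45
     = 2.465476.
Step 4: Ties present; correction factor C = 1 - 6/(14^3 - 14) = 0.997802. Corrected H = 2.465476 / 0.997802 = 2.470907.
Step 5: Under H0, H ~ chi^2(3); p-value = 0.480572.
Step 6: alpha = 0.05. fail to reject H0.

H = 2.4709, df = 3, p = 0.480572, fail to reject H0.


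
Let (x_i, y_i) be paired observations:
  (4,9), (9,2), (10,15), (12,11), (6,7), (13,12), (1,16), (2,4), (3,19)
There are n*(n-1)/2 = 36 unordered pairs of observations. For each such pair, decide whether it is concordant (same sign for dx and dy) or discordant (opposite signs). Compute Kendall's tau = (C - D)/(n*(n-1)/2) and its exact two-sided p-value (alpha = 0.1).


Step 1: Enumerate the 36 unordered pairs (i,j) with i<j and classify each by sign(x_j-x_i) * sign(y_j-y_i).
  (1,2):dx=+5,dy=-7->D; (1,3):dx=+6,dy=+6->C; (1,4):dx=+8,dy=+2->C; (1,5):dx=+2,dy=-2->D
  (1,6):dx=+9,dy=+3->C; (1,7):dx=-3,dy=+7->D; (1,8):dx=-2,dy=-5->C; (1,9):dx=-1,dy=+10->D
  (2,3):dx=+1,dy=+13->C; (2,4):dx=+3,dy=+9->C; (2,5):dx=-3,dy=+5->D; (2,6):dx=+4,dy=+10->C
  (2,7):dx=-8,dy=+14->D; (2,8):dx=-7,dy=+2->D; (2,9):dx=-6,dy=+17->D; (3,4):dx=+2,dy=-4->D
  (3,5):dx=-4,dy=-8->C; (3,6):dx=+3,dy=-3->D; (3,7):dx=-9,dy=+1->D; (3,8):dx=-8,dy=-11->C
  (3,9):dx=-7,dy=+4->D; (4,5):dx=-6,dy=-4->C; (4,6):dx=+1,dy=+1->C; (4,7):dx=-11,dy=+5->D
  (4,8):dx=-10,dy=-7->C; (4,9):dx=-9,dy=+8->D; (5,6):dx=+7,dy=+5->C; (5,7):dx=-5,dy=+9->D
  (5,8):dx=-4,dy=-3->C; (5,9):dx=-3,dy=+12->D; (6,7):dx=-12,dy=+4->D; (6,8):dx=-11,dy=-8->C
  (6,9):dx=-10,dy=+7->D; (7,8):dx=+1,dy=-12->D; (7,9):dx=+2,dy=+3->C; (8,9):dx=+1,dy=+15->C
Step 2: C = 17, D = 19, total pairs = 36.
Step 3: tau = (C - D)/(n(n-1)/2) = (17 - 19)/36 = -0.055556.
Step 4: Exact two-sided p-value (enumerate n! = 362880 permutations of y under H0): p = 0.919455.
Step 5: alpha = 0.1. fail to reject H0.

tau_b = -0.0556 (C=17, D=19), p = 0.919455, fail to reject H0.


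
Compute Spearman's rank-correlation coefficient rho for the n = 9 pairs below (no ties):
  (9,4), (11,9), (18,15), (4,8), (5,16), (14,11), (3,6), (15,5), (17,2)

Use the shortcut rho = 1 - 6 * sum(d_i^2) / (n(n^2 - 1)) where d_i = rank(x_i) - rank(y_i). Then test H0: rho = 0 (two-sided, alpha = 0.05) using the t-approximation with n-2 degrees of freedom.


Step 1: Rank x and y separately (midranks; no ties here).
rank(x): 9->4, 11->5, 18->9, 4->2, 5->3, 14->6, 3->1, 15->7, 17->8
rank(y): 4->2, 9->6, 15->8, 8->5, 16->9, 11->7, 6->4, 5->3, 2->1
Step 2: d_i = R_x(i) - R_y(i); compute d_i^2.
  (4-2)^2=4, (5-6)^2=1, (9-8)^2=1, (2-5)^2=9, (3-9)^2=36, (6-7)^2=1, (1-4)^2=9, (7-3)^2=16, (8-1)^2=49
sum(d^2) = 126.
Step 3: rho = 1 - 6*126 / (9*(9^2 - 1)) = 1 - 756/720 = -0.050000.
Step 4: Under H0, t = rho * sqrt((n-2)/(1-rho^2)) = -0.1325 ~ t(7).
Step 5: Two-sided p-value from the t-distribution with 7 df = 0.898353.
Step 6: alpha = 0.05. fail to reject H0.

rho = -0.0500, p = 0.898353, fail to reject H0 at alpha = 0.05.


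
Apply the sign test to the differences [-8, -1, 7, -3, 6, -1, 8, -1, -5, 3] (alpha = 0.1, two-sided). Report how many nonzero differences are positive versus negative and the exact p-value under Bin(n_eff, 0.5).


Step 1: Discard zero differences. Original n = 10; n_eff = number of nonzero differences = 10.
Nonzero differences (with sign): -8, -1, +7, -3, +6, -1, +8, -1, -5, +3
Step 2: Count signs: positive = 4, negative = 6.
Step 3: Under H0: P(positive) = 0.5, so the number of positives S ~ Bin(10, 0.5).
Step 4: Two-sided exact p-value = sum of Bin(10,0.5) probabilities at or below the observed probability = 0.753906.
Step 5: alpha = 0.1. fail to reject H0.

n_eff = 10, pos = 4, neg = 6, p = 0.753906, fail to reject H0.


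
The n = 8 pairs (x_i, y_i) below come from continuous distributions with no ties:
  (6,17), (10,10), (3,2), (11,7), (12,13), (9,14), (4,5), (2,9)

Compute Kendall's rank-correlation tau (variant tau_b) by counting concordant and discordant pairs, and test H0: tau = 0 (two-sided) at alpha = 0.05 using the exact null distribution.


Step 1: Enumerate the 28 unordered pairs (i,j) with i<j and classify each by sign(x_j-x_i) * sign(y_j-y_i).
  (1,2):dx=+4,dy=-7->D; (1,3):dx=-3,dy=-15->C; (1,4):dx=+5,dy=-10->D; (1,5):dx=+6,dy=-4->D
  (1,6):dx=+3,dy=-3->D; (1,7):dx=-2,dy=-12->C; (1,8):dx=-4,dy=-8->C; (2,3):dx=-7,dy=-8->C
  (2,4):dx=+1,dy=-3->D; (2,5):dx=+2,dy=+3->C; (2,6):dx=-1,dy=+4->D; (2,7):dx=-6,dy=-5->C
  (2,8):dx=-8,dy=-1->C; (3,4):dx=+8,dy=+5->C; (3,5):dx=+9,dy=+11->C; (3,6):dx=+6,dy=+12->C
  (3,7):dx=+1,dy=+3->C; (3,8):dx=-1,dy=+7->D; (4,5):dx=+1,dy=+6->C; (4,6):dx=-2,dy=+7->D
  (4,7):dx=-7,dy=-2->C; (4,8):dx=-9,dy=+2->D; (5,6):dx=-3,dy=+1->D; (5,7):dx=-8,dy=-8->C
  (5,8):dx=-10,dy=-4->C; (6,7):dx=-5,dy=-9->C; (6,8):dx=-7,dy=-5->C; (7,8):dx=-2,dy=+4->D
Step 2: C = 17, D = 11, total pairs = 28.
Step 3: tau = (C - D)/(n(n-1)/2) = (17 - 11)/28 = 0.214286.
Step 4: Exact two-sided p-value (enumerate n! = 40320 permutations of y under H0): p = 0.548413.
Step 5: alpha = 0.05. fail to reject H0.

tau_b = 0.2143 (C=17, D=11), p = 0.548413, fail to reject H0.


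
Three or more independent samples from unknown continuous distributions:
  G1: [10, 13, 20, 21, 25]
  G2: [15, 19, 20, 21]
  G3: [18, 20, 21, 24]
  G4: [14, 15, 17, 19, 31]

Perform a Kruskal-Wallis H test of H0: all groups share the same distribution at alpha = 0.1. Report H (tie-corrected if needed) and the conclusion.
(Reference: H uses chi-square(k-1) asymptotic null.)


Step 1: Combine all N = 18 observations and assign midranks.
sorted (value, group, rank): (10,G1,1), (13,G1,2), (14,G4,3), (15,G2,4.5), (15,G4,4.5), (17,G4,6), (18,G3,7), (19,G2,8.5), (19,G4,8.5), (20,G1,11), (20,G2,11), (20,G3,11), (21,G1,14), (21,G2,14), (21,G3,14), (24,G3,16), (25,G1,17), (31,G4,18)
Step 2: Sum ranks within each group.
R_1 = 45 (n_1 = 5)
R_2 = 38 (n_2 = 4)
R_3 = 48 (n_3 = 4)
R_4 = 40 (n_4 = 5)
Step 3: H = 12/(N(N+1)) * sum(R_i^2/n_i) - 3(N+1)
     = 12/(18*19) * (45^2/5 + 38^2/4 + 48^2/4 + 40^2/5) - 3*19
     = 0.035088 * 1662 - 57
     = 1.315789.
Step 4: Ties present; correction factor C = 1 - 60/(18^3 - 18) = 0.989680. Corrected H = 1.315789 / 0.989680 = 1.329510.
Step 5: Under H0, H ~ chi^2(3); p-value = 0.722138.
Step 6: alpha = 0.1. fail to reject H0.

H = 1.3295, df = 3, p = 0.722138, fail to reject H0.


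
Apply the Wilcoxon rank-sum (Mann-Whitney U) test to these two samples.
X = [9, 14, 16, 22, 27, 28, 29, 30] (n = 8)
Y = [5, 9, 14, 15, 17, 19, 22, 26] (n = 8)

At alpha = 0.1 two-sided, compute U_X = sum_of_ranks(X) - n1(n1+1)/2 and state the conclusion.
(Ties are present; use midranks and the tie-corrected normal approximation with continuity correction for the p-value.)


Step 1: Combine and sort all 16 observations; assign midranks.
sorted (value, group): (5,Y), (9,X), (9,Y), (14,X), (14,Y), (15,Y), (16,X), (17,Y), (19,Y), (22,X), (22,Y), (26,Y), (27,X), (28,X), (29,X), (30,X)
ranks: 5->1, 9->2.5, 9->2.5, 14->4.5, 14->4.5, 15->6, 16->7, 17->8, 19->9, 22->10.5, 22->10.5, 26->12, 27->13, 28->14, 29->15, 30->16
Step 2: Rank sum for X: R1 = 2.5 + 4.5 + 7 + 10.5 + 13 + 14 + 15 + 16 = 82.5.
Step 3: U_X = R1 - n1(n1+1)/2 = 82.5 - 8*9/2 = 82.5 - 36 = 46.5.
       U_Y = n1*n2 - U_X = 64 - 46.5 = 17.5.
Step 4: Ties are present, so use the tie-corrected normal approximation (with continuity correction) for the p-value.
Step 5: p-value = 0.140603; compare to alpha = 0.1. fail to reject H0.

U_X = 46.5, p = 0.140603, fail to reject H0 at alpha = 0.1.


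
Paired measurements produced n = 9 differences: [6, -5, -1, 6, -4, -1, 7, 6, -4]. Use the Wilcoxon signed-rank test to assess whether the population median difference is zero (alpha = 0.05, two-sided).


Step 1: Drop any zero differences (none here) and take |d_i|.
|d| = [6, 5, 1, 6, 4, 1, 7, 6, 4]
Step 2: Midrank |d_i| (ties get averaged ranks).
ranks: |6|->7, |5|->5, |1|->1.5, |6|->7, |4|->3.5, |1|->1.5, |7|->9, |6|->7, |4|->3.5
Step 3: Attach original signs; sum ranks with positive sign and with negative sign.
W+ = 7 + 7 + 9 + 7 = 30
W- = 5 + 1.5 + 3.5 + 1.5 + 3.5 = 15
(Check: W+ + W- = 45 should equal n(n+1)/2 = 45.)
Step 4: Test statistic W = min(W+, W-) = 15.
Step 5: Ties in |d|, so use the tie-corrected normal approximation.
        E[W] = n(n+1)/4 = 9*10/4 = 22.5.
        Tie groups: |d|=1 (t=2), |d|=4 (t=2), |d|=6 (t=3); sum(t^3 - t) = 36.
        Var[W] = n(n+1)(2n+1)/24 - sum(t^3-t)/48 = 1710/24 - 36/48 = 70.5.
        z = (W - E[W]) / sqrt(Var[W]) = (15 - 22.5) / 8.3964 = -0.8932.
        Two-sided p = 2*Phi(z) = 0.371730.
Step 6: alpha = 0.05. fail to reject H0.

W+ = 30, W- = 15, W = min = 15, p = 0.371730, fail to reject H0.


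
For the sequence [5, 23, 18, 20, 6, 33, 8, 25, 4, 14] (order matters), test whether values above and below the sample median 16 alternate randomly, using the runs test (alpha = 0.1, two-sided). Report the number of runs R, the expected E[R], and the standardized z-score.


Step 1: Compute median = 16; label A = above, B = below.
Labels in order: BAAABABABB  (n_A = 5, n_B = 5)
Step 2: Count runs R = 7.
Step 3: Under H0 (random ordering), E[R] = 2*n_A*n_B/(n_A+n_B) + 1 = 2*5*5/10 + 1 = 6.0000.
        Var[R] = 2*n_A*n_B*(2*n_A*n_B - n_A - n_B) / ((n_A+n_B)^2 * (n_A+n_B-1)) = 2000/900 = 2.2222.
        SD[R] = 1.4907.
Step 4: Continuity-corrected z = (R - 0.5 - E[R]) / SD[R] = (7 - 0.5 - 6.0000) / 1.4907 = 0.3354.
Step 5: Two-sided p-value via normal approximation = 2*(1 - Phi(|z|)) = 0.737316.
Step 6: alpha = 0.1. fail to reject H0.

R = 7, z = 0.3354, p = 0.737316, fail to reject H0.


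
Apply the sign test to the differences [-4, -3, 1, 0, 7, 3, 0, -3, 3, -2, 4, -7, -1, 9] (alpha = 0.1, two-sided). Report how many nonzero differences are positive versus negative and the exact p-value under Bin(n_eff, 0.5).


Step 1: Discard zero differences. Original n = 14; n_eff = number of nonzero differences = 12.
Nonzero differences (with sign): -4, -3, +1, +7, +3, -3, +3, -2, +4, -7, -1, +9
Step 2: Count signs: positive = 6, negative = 6.
Step 3: Under H0: P(positive) = 0.5, so the number of positives S ~ Bin(12, 0.5).
Step 4: Two-sided exact p-value = sum of Bin(12,0.5) probabilities at or below the observed probability = 1.000000.
Step 5: alpha = 0.1. fail to reject H0.

n_eff = 12, pos = 6, neg = 6, p = 1.000000, fail to reject H0.


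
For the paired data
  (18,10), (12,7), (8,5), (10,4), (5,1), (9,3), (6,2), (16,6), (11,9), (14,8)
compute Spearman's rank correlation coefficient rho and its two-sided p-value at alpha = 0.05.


Step 1: Rank x and y separately (midranks; no ties here).
rank(x): 18->10, 12->7, 8->3, 10->5, 5->1, 9->4, 6->2, 16->9, 11->6, 14->8
rank(y): 10->10, 7->7, 5->5, 4->4, 1->1, 3->3, 2->2, 6->6, 9->9, 8->8
Step 2: d_i = R_x(i) - R_y(i); compute d_i^2.
  (10-10)^2=0, (7-7)^2=0, (3-5)^2=4, (5-4)^2=1, (1-1)^2=0, (4-3)^2=1, (2-2)^2=0, (9-6)^2=9, (6-9)^2=9, (8-8)^2=0
sum(d^2) = 24.
Step 3: rho = 1 - 6*24 / (10*(10^2 - 1)) = 1 - 144/990 = 0.854545.
Step 4: Under H0, t = rho * sqrt((n-2)/(1-rho^2)) = 4.6537 ~ t(8).
Step 5: Two-sided p-value from the t-distribution with 8 df = 0.001637.
Step 6: alpha = 0.05. reject H0.

rho = 0.8545, p = 0.001637, reject H0 at alpha = 0.05.


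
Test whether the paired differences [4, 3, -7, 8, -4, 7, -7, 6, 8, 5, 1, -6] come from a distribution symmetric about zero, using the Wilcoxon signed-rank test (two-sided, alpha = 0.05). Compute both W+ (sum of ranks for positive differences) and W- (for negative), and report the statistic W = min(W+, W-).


Step 1: Drop any zero differences (none here) and take |d_i|.
|d| = [4, 3, 7, 8, 4, 7, 7, 6, 8, 5, 1, 6]
Step 2: Midrank |d_i| (ties get averaged ranks).
ranks: |4|->3.5, |3|->2, |7|->9, |8|->11.5, |4|->3.5, |7|->9, |7|->9, |6|->6.5, |8|->11.5, |5|->5, |1|->1, |6|->6.5
Step 3: Attach original signs; sum ranks with positive sign and with negative sign.
W+ = 3.5 + 2 + 11.5 + 9 + 6.5 + 11.5 + 5 + 1 = 50
W- = 9 + 3.5 + 9 + 6.5 = 28
(Check: W+ + W- = 78 should equal n(n+1)/2 = 78.)
Step 4: Test statistic W = min(W+, W-) = 28.
Step 5: Ties in |d|, so use the tie-corrected normal approximation.
        E[W] = n(n+1)/4 = 12*13/4 = 39.
        Tie groups: |d|=4 (t=2), |d|=6 (t=2), |d|=7 (t=3), |d|=8 (t=2); sum(t^3 - t) = 42.
        Var[W] = n(n+1)(2n+1)/24 - sum(t^3-t)/48 = 3900/24 - 42/48 = 161.625.
        z = (W - E[W]) / sqrt(Var[W]) = (28 - 39) / 12.7132 = -0.8652.
        Two-sided p = 2*Phi(z) = 0.386905.
Step 6: alpha = 0.05. fail to reject H0.

W+ = 50, W- = 28, W = min = 28, p = 0.386905, fail to reject H0.


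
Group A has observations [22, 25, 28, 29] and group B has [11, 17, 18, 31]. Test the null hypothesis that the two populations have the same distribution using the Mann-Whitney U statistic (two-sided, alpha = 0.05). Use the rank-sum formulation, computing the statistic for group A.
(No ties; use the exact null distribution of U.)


Step 1: Combine and sort all 8 observations; assign midranks.
sorted (value, group): (11,Y), (17,Y), (18,Y), (22,X), (25,X), (28,X), (29,X), (31,Y)
ranks: 11->1, 17->2, 18->3, 22->4, 25->5, 28->6, 29->7, 31->8
Step 2: Rank sum for X: R1 = 4 + 5 + 6 + 7 = 22.
Step 3: U_X = R1 - n1(n1+1)/2 = 22 - 4*5/2 = 22 - 10 = 12.
       U_Y = n1*n2 - U_X = 16 - 12 = 4.
Step 4: No ties, so the exact null distribution of U (based on enumerating the C(8,4) = 70 equally likely rank assignments) gives the two-sided p-value.
Step 5: p-value = 0.342857; compare to alpha = 0.05. fail to reject H0.

U_X = 12, p = 0.342857, fail to reject H0 at alpha = 0.05.


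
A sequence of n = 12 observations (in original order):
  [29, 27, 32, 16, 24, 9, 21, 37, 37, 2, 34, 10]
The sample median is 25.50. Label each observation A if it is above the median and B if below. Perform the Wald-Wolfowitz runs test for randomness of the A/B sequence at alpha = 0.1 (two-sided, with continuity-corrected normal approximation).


Step 1: Compute median = 25.50; label A = above, B = below.
Labels in order: AAABBBBAABAB  (n_A = 6, n_B = 6)
Step 2: Count runs R = 6.
Step 3: Under H0 (random ordering), E[R] = 2*n_A*n_B/(n_A+n_B) + 1 = 2*6*6/12 + 1 = 7.0000.
        Var[R] = 2*n_A*n_B*(2*n_A*n_B - n_A - n_B) / ((n_A+n_B)^2 * (n_A+n_B-1)) = 4320/1584 = 2.7273.
        SD[R] = 1.6514.
Step 4: Continuity-corrected z = (R + 0.5 - E[R]) / SD[R] = (6 + 0.5 - 7.0000) / 1.6514 = -0.3028.
Step 5: Two-sided p-value via normal approximation = 2*(1 - Phi(|z|)) = 0.762069.
Step 6: alpha = 0.1. fail to reject H0.

R = 6, z = -0.3028, p = 0.762069, fail to reject H0.


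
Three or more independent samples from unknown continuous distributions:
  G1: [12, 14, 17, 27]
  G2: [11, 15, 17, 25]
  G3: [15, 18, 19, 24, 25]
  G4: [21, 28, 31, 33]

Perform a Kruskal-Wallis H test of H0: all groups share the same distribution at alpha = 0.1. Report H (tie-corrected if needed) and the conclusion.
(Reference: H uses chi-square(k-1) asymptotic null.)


Step 1: Combine all N = 17 observations and assign midranks.
sorted (value, group, rank): (11,G2,1), (12,G1,2), (14,G1,3), (15,G2,4.5), (15,G3,4.5), (17,G1,6.5), (17,G2,6.5), (18,G3,8), (19,G3,9), (21,G4,10), (24,G3,11), (25,G2,12.5), (25,G3,12.5), (27,G1,14), (28,G4,15), (31,G4,16), (33,G4,17)
Step 2: Sum ranks within each group.
R_1 = 25.5 (n_1 = 4)
R_2 = 24.5 (n_2 = 4)
R_3 = 45 (n_3 = 5)
R_4 = 58 (n_4 = 4)
Step 3: H = 12/(N(N+1)) * sum(R_i^2/n_i) - 3(N+1)
     = 12/(17*18) * (25.5^2/4 + 24.5^2/4 + 45^2/5 + 58^2/4) - 3*18
     = 0.039216 * 1558.62 - 54
     = 7.122549.
Step 4: Ties present; correction factor C = 1 - 18/(17^3 - 17) = 0.996324. Corrected H = 7.122549 / 0.996324 = 7.148831.
Step 5: Under H0, H ~ chi^2(3); p-value = 0.067302.
Step 6: alpha = 0.1. reject H0.

H = 7.1488, df = 3, p = 0.067302, reject H0.


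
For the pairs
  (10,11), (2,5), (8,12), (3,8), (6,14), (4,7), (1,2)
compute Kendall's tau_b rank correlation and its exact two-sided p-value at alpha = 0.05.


Step 1: Enumerate the 21 unordered pairs (i,j) with i<j and classify each by sign(x_j-x_i) * sign(y_j-y_i).
  (1,2):dx=-8,dy=-6->C; (1,3):dx=-2,dy=+1->D; (1,4):dx=-7,dy=-3->C; (1,5):dx=-4,dy=+3->D
  (1,6):dx=-6,dy=-4->C; (1,7):dx=-9,dy=-9->C; (2,3):dx=+6,dy=+7->C; (2,4):dx=+1,dy=+3->C
  (2,5):dx=+4,dy=+9->C; (2,6):dx=+2,dy=+2->C; (2,7):dx=-1,dy=-3->C; (3,4):dx=-5,dy=-4->C
  (3,5):dx=-2,dy=+2->D; (3,6):dx=-4,dy=-5->C; (3,7):dx=-7,dy=-10->C; (4,5):dx=+3,dy=+6->C
  (4,6):dx=+1,dy=-1->D; (4,7):dx=-2,dy=-6->C; (5,6):dx=-2,dy=-7->C; (5,7):dx=-5,dy=-12->C
  (6,7):dx=-3,dy=-5->C
Step 2: C = 17, D = 4, total pairs = 21.
Step 3: tau = (C - D)/(n(n-1)/2) = (17 - 4)/21 = 0.619048.
Step 4: Exact two-sided p-value (enumerate n! = 5040 permutations of y under H0): p = 0.069048.
Step 5: alpha = 0.05. fail to reject H0.

tau_b = 0.6190 (C=17, D=4), p = 0.069048, fail to reject H0.


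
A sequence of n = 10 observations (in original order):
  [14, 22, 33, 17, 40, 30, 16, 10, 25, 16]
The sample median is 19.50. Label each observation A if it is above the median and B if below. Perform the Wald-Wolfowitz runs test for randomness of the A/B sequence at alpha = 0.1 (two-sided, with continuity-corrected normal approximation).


Step 1: Compute median = 19.50; label A = above, B = below.
Labels in order: BAABAABBAB  (n_A = 5, n_B = 5)
Step 2: Count runs R = 7.
Step 3: Under H0 (random ordering), E[R] = 2*n_A*n_B/(n_A+n_B) + 1 = 2*5*5/10 + 1 = 6.0000.
        Var[R] = 2*n_A*n_B*(2*n_A*n_B - n_A - n_B) / ((n_A+n_B)^2 * (n_A+n_B-1)) = 2000/900 = 2.2222.
        SD[R] = 1.4907.
Step 4: Continuity-corrected z = (R - 0.5 - E[R]) / SD[R] = (7 - 0.5 - 6.0000) / 1.4907 = 0.3354.
Step 5: Two-sided p-value via normal approximation = 2*(1 - Phi(|z|)) = 0.737316.
Step 6: alpha = 0.1. fail to reject H0.

R = 7, z = 0.3354, p = 0.737316, fail to reject H0.


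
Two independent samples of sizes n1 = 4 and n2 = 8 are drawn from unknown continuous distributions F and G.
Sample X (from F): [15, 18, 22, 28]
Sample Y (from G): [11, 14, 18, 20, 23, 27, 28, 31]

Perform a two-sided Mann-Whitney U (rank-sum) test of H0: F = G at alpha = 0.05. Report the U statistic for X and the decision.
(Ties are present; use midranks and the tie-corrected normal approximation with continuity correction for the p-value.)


Step 1: Combine and sort all 12 observations; assign midranks.
sorted (value, group): (11,Y), (14,Y), (15,X), (18,X), (18,Y), (20,Y), (22,X), (23,Y), (27,Y), (28,X), (28,Y), (31,Y)
ranks: 11->1, 14->2, 15->3, 18->4.5, 18->4.5, 20->6, 22->7, 23->8, 27->9, 28->10.5, 28->10.5, 31->12
Step 2: Rank sum for X: R1 = 3 + 4.5 + 7 + 10.5 = 25.
Step 3: U_X = R1 - n1(n1+1)/2 = 25 - 4*5/2 = 25 - 10 = 15.
       U_Y = n1*n2 - U_X = 32 - 15 = 17.
Step 4: Ties are present, so use the tie-corrected normal approximation (with continuity correction) for the p-value.
Step 5: p-value = 0.932087; compare to alpha = 0.05. fail to reject H0.

U_X = 15, p = 0.932087, fail to reject H0 at alpha = 0.05.


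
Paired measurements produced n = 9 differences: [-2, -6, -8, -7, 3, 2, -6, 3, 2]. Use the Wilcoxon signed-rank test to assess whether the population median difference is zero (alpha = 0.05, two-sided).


Step 1: Drop any zero differences (none here) and take |d_i|.
|d| = [2, 6, 8, 7, 3, 2, 6, 3, 2]
Step 2: Midrank |d_i| (ties get averaged ranks).
ranks: |2|->2, |6|->6.5, |8|->9, |7|->8, |3|->4.5, |2|->2, |6|->6.5, |3|->4.5, |2|->2
Step 3: Attach original signs; sum ranks with positive sign and with negative sign.
W+ = 4.5 + 2 + 4.5 + 2 = 13
W- = 2 + 6.5 + 9 + 8 + 6.5 = 32
(Check: W+ + W- = 45 should equal n(n+1)/2 = 45.)
Step 4: Test statistic W = min(W+, W-) = 13.
Step 5: Ties in |d|, so use the tie-corrected normal approximation.
        E[W] = n(n+1)/4 = 9*10/4 = 22.5.
        Tie groups: |d|=2 (t=3), |d|=3 (t=2), |d|=6 (t=2); sum(t^3 - t) = 36.
        Var[W] = n(n+1)(2n+1)/24 - sum(t^3-t)/48 = 1710/24 - 36/48 = 70.5.
        z = (W - E[W]) / sqrt(Var[W]) = (13 - 22.5) / 8.3964 = -1.1314.
        Two-sided p = 2*Phi(z) = 0.257873.
Step 6: alpha = 0.05. fail to reject H0.

W+ = 13, W- = 32, W = min = 13, p = 0.257873, fail to reject H0.


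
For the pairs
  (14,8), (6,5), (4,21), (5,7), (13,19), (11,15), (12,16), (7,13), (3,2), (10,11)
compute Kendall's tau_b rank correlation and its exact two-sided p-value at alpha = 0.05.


Step 1: Enumerate the 45 unordered pairs (i,j) with i<j and classify each by sign(x_j-x_i) * sign(y_j-y_i).
  (1,2):dx=-8,dy=-3->C; (1,3):dx=-10,dy=+13->D; (1,4):dx=-9,dy=-1->C; (1,5):dx=-1,dy=+11->D
  (1,6):dx=-3,dy=+7->D; (1,7):dx=-2,dy=+8->D; (1,8):dx=-7,dy=+5->D; (1,9):dx=-11,dy=-6->C
  (1,10):dx=-4,dy=+3->D; (2,3):dx=-2,dy=+16->D; (2,4):dx=-1,dy=+2->D; (2,5):dx=+7,dy=+14->C
  (2,6):dx=+5,dy=+10->C; (2,7):dx=+6,dy=+11->C; (2,8):dx=+1,dy=+8->C; (2,9):dx=-3,dy=-3->C
  (2,10):dx=+4,dy=+6->C; (3,4):dx=+1,dy=-14->D; (3,5):dx=+9,dy=-2->D; (3,6):dx=+7,dy=-6->D
  (3,7):dx=+8,dy=-5->D; (3,8):dx=+3,dy=-8->D; (3,9):dx=-1,dy=-19->C; (3,10):dx=+6,dy=-10->D
  (4,5):dx=+8,dy=+12->C; (4,6):dx=+6,dy=+8->C; (4,7):dx=+7,dy=+9->C; (4,8):dx=+2,dy=+6->C
  (4,9):dx=-2,dy=-5->C; (4,10):dx=+5,dy=+4->C; (5,6):dx=-2,dy=-4->C; (5,7):dx=-1,dy=-3->C
  (5,8):dx=-6,dy=-6->C; (5,9):dx=-10,dy=-17->C; (5,10):dx=-3,dy=-8->C; (6,7):dx=+1,dy=+1->C
  (6,8):dx=-4,dy=-2->C; (6,9):dx=-8,dy=-13->C; (6,10):dx=-1,dy=-4->C; (7,8):dx=-5,dy=-3->C
  (7,9):dx=-9,dy=-14->C; (7,10):dx=-2,dy=-5->C; (8,9):dx=-4,dy=-11->C; (8,10):dx=+3,dy=-2->D
  (9,10):dx=+7,dy=+9->C
Step 2: C = 30, D = 15, total pairs = 45.
Step 3: tau = (C - D)/(n(n-1)/2) = (30 - 15)/45 = 0.333333.
Step 4: Exact two-sided p-value (enumerate n! = 3628800 permutations of y under H0): p = 0.216373.
Step 5: alpha = 0.05. fail to reject H0.

tau_b = 0.3333 (C=30, D=15), p = 0.216373, fail to reject H0.


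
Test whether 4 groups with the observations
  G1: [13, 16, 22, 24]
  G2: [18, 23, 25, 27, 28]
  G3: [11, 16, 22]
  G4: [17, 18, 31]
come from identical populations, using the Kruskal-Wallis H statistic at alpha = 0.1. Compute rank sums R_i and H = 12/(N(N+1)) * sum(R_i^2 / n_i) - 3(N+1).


Step 1: Combine all N = 15 observations and assign midranks.
sorted (value, group, rank): (11,G3,1), (13,G1,2), (16,G1,3.5), (16,G3,3.5), (17,G4,5), (18,G2,6.5), (18,G4,6.5), (22,G1,8.5), (22,G3,8.5), (23,G2,10), (24,G1,11), (25,G2,12), (27,G2,13), (28,G2,14), (31,G4,15)
Step 2: Sum ranks within each group.
R_1 = 25 (n_1 = 4)
R_2 = 55.5 (n_2 = 5)
R_3 = 13 (n_3 = 3)
R_4 = 26.5 (n_4 = 3)
Step 3: H = 12/(N(N+1)) * sum(R_i^2/n_i) - 3(N+1)
     = 12/(15*16) * (25^2/4 + 55.5^2/5 + 13^2/3 + 26.5^2/3) - 3*16
     = 0.050000 * 1062.72 - 48
     = 5.135833.
Step 4: Ties present; correction factor C = 1 - 18/(15^3 - 15) = 0.994643. Corrected H = 5.135833 / 0.994643 = 5.163495.
Step 5: Under H0, H ~ chi^2(3); p-value = 0.160209.
Step 6: alpha = 0.1. fail to reject H0.

H = 5.1635, df = 3, p = 0.160209, fail to reject H0.


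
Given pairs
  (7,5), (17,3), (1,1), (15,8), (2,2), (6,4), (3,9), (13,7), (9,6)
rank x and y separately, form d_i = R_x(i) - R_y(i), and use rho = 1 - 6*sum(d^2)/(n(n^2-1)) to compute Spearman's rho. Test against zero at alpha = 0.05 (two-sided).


Step 1: Rank x and y separately (midranks; no ties here).
rank(x): 7->5, 17->9, 1->1, 15->8, 2->2, 6->4, 3->3, 13->7, 9->6
rank(y): 5->5, 3->3, 1->1, 8->8, 2->2, 4->4, 9->9, 7->7, 6->6
Step 2: d_i = R_x(i) - R_y(i); compute d_i^2.
  (5-5)^2=0, (9-3)^2=36, (1-1)^2=0, (8-8)^2=0, (2-2)^2=0, (4-4)^2=0, (3-9)^2=36, (7-7)^2=0, (6-6)^2=0
sum(d^2) = 72.
Step 3: rho = 1 - 6*72 / (9*(9^2 - 1)) = 1 - 432/720 = 0.400000.
Step 4: Under H0, t = rho * sqrt((n-2)/(1-rho^2)) = 1.1547 ~ t(7).
Step 5: Two-sided p-value from the t-distribution with 7 df = 0.286105.
Step 6: alpha = 0.05. fail to reject H0.

rho = 0.4000, p = 0.286105, fail to reject H0 at alpha = 0.05.


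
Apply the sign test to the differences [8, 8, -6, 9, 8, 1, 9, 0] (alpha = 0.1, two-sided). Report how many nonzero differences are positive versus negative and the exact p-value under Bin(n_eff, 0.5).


Step 1: Discard zero differences. Original n = 8; n_eff = number of nonzero differences = 7.
Nonzero differences (with sign): +8, +8, -6, +9, +8, +1, +9
Step 2: Count signs: positive = 6, negative = 1.
Step 3: Under H0: P(positive) = 0.5, so the number of positives S ~ Bin(7, 0.5).
Step 4: Two-sided exact p-value = sum of Bin(7,0.5) probabilities at or below the observed probability = 0.125000.
Step 5: alpha = 0.1. fail to reject H0.

n_eff = 7, pos = 6, neg = 1, p = 0.125000, fail to reject H0.


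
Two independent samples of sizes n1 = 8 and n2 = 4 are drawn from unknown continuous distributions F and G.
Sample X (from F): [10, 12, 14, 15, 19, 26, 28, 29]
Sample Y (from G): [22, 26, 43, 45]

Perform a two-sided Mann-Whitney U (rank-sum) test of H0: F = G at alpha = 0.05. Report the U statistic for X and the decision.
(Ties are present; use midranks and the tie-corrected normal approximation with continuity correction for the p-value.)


Step 1: Combine and sort all 12 observations; assign midranks.
sorted (value, group): (10,X), (12,X), (14,X), (15,X), (19,X), (22,Y), (26,X), (26,Y), (28,X), (29,X), (43,Y), (45,Y)
ranks: 10->1, 12->2, 14->3, 15->4, 19->5, 22->6, 26->7.5, 26->7.5, 28->9, 29->10, 43->11, 45->12
Step 2: Rank sum for X: R1 = 1 + 2 + 3 + 4 + 5 + 7.5 + 9 + 10 = 41.5.
Step 3: U_X = R1 - n1(n1+1)/2 = 41.5 - 8*9/2 = 41.5 - 36 = 5.5.
       U_Y = n1*n2 - U_X = 32 - 5.5 = 26.5.
Step 4: Ties are present, so use the tie-corrected normal approximation (with continuity correction) for the p-value.
Step 5: p-value = 0.088869; compare to alpha = 0.05. fail to reject H0.

U_X = 5.5, p = 0.088869, fail to reject H0 at alpha = 0.05.


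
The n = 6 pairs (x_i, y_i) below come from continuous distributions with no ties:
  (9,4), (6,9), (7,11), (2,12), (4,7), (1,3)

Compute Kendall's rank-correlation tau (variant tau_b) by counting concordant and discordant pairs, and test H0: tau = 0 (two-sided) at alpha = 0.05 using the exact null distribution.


Step 1: Enumerate the 15 unordered pairs (i,j) with i<j and classify each by sign(x_j-x_i) * sign(y_j-y_i).
  (1,2):dx=-3,dy=+5->D; (1,3):dx=-2,dy=+7->D; (1,4):dx=-7,dy=+8->D; (1,5):dx=-5,dy=+3->D
  (1,6):dx=-8,dy=-1->C; (2,3):dx=+1,dy=+2->C; (2,4):dx=-4,dy=+3->D; (2,5):dx=-2,dy=-2->C
  (2,6):dx=-5,dy=-6->C; (3,4):dx=-5,dy=+1->D; (3,5):dx=-3,dy=-4->C; (3,6):dx=-6,dy=-8->C
  (4,5):dx=+2,dy=-5->D; (4,6):dx=-1,dy=-9->C; (5,6):dx=-3,dy=-4->C
Step 2: C = 8, D = 7, total pairs = 15.
Step 3: tau = (C - D)/(n(n-1)/2) = (8 - 7)/15 = 0.066667.
Step 4: Exact two-sided p-value (enumerate n! = 720 permutations of y under H0): p = 1.000000.
Step 5: alpha = 0.05. fail to reject H0.

tau_b = 0.0667 (C=8, D=7), p = 1.000000, fail to reject H0.


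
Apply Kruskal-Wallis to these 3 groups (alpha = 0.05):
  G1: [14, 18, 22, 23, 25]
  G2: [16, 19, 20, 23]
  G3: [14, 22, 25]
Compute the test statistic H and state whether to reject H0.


Step 1: Combine all N = 12 observations and assign midranks.
sorted (value, group, rank): (14,G1,1.5), (14,G3,1.5), (16,G2,3), (18,G1,4), (19,G2,5), (20,G2,6), (22,G1,7.5), (22,G3,7.5), (23,G1,9.5), (23,G2,9.5), (25,G1,11.5), (25,G3,11.5)
Step 2: Sum ranks within each group.
R_1 = 34 (n_1 = 5)
R_2 = 23.5 (n_2 = 4)
R_3 = 20.5 (n_3 = 3)
Step 3: H = 12/(N(N+1)) * sum(R_i^2/n_i) - 3(N+1)
     = 12/(12*13) * (34^2/5 + 23.5^2/4 + 20.5^2/3) - 3*13
     = 0.076923 * 509.346 - 39
     = 0.180449.
Step 4: Ties present; correction factor C = 1 - 24/(12^3 - 12) = 0.986014. Corrected H = 0.180449 / 0.986014 = 0.183008.
Step 5: Under H0, H ~ chi^2(2); p-value = 0.912558.
Step 6: alpha = 0.05. fail to reject H0.

H = 0.1830, df = 2, p = 0.912558, fail to reject H0.


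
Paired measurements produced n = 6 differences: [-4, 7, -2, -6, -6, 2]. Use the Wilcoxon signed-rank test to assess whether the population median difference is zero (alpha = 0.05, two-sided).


Step 1: Drop any zero differences (none here) and take |d_i|.
|d| = [4, 7, 2, 6, 6, 2]
Step 2: Midrank |d_i| (ties get averaged ranks).
ranks: |4|->3, |7|->6, |2|->1.5, |6|->4.5, |6|->4.5, |2|->1.5
Step 3: Attach original signs; sum ranks with positive sign and with negative sign.
W+ = 6 + 1.5 = 7.5
W- = 3 + 1.5 + 4.5 + 4.5 = 13.5
(Check: W+ + W- = 21 should equal n(n+1)/2 = 21.)
Step 4: Test statistic W = min(W+, W-) = 7.5.
Step 5: Ties in |d|, so use the tie-corrected normal approximation.
        E[W] = n(n+1)/4 = 6*7/4 = 10.5.
        Tie groups: |d|=2 (t=2), |d|=6 (t=2); sum(t^3 - t) = 12.
        Var[W] = n(n+1)(2n+1)/24 - sum(t^3-t)/48 = 546/24 - 12/48 = 22.5.
        z = (W - E[W]) / sqrt(Var[W]) = (7.5 - 10.5) / 4.7434 = -0.6325.
        Two-sided p = 2*Phi(z) = 0.527089.
Step 6: alpha = 0.05. fail to reject H0.

W+ = 7.5, W- = 13.5, W = min = 7.5, p = 0.527089, fail to reject H0.


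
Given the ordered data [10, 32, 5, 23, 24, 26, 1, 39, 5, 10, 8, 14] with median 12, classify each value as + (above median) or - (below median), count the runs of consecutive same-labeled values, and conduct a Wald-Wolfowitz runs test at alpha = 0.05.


Step 1: Compute median = 12; label A = above, B = below.
Labels in order: BABAAABABBBA  (n_A = 6, n_B = 6)
Step 2: Count runs R = 8.
Step 3: Under H0 (random ordering), E[R] = 2*n_A*n_B/(n_A+n_B) + 1 = 2*6*6/12 + 1 = 7.0000.
        Var[R] = 2*n_A*n_B*(2*n_A*n_B - n_A - n_B) / ((n_A+n_B)^2 * (n_A+n_B-1)) = 4320/1584 = 2.7273.
        SD[R] = 1.6514.
Step 4: Continuity-corrected z = (R - 0.5 - E[R]) / SD[R] = (8 - 0.5 - 7.0000) / 1.6514 = 0.3028.
Step 5: Two-sided p-value via normal approximation = 2*(1 - Phi(|z|)) = 0.762069.
Step 6: alpha = 0.05. fail to reject H0.

R = 8, z = 0.3028, p = 0.762069, fail to reject H0.
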